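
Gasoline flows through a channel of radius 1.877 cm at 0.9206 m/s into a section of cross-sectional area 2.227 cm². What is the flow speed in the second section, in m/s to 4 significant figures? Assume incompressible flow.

Mass conservation (A₁v₁ = A₂v₂) gives v₂ = 0.9206 × 11.07/2.227 = 4.575 m/s.

v₂ = 4.575 m/s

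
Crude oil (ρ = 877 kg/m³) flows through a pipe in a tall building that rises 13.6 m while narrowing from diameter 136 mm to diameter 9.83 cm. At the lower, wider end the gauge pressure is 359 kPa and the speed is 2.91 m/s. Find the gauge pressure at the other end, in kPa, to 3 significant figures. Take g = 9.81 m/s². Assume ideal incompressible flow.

By continuity, v₂ = v₁·A₁/A₂ = 2.91·(145/75.9) = 5.57 m/s.
Energy conservation along the streamline gives P₂ = P₁ − ½ρ(v₂² − v₁²) − ρg(h₂ − h₁).
P₂ = 359000 + ½·877·(2.91² − 5.57²) − 877·9.81·(+13.6) = 359000 + (-9890) − (117000) = 232000 Pa.

P₂ ≈ 232 kPa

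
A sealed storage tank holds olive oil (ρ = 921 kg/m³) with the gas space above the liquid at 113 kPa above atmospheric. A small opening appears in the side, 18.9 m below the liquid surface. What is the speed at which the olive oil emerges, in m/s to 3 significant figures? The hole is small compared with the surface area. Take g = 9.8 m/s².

Take point 1 at the surface (v₁ ≈ 0) and point 2 at the hole (at atmospheric pressure). Bernoulli: P₁ + ρg h = P_atm + ½ρv₂².
With P₁ − P_atm = 113000 Pa, v₂ = √(2gh + 2ΔP/ρ) = √(2·9.8·18.9 + 2·113000/921) = 24.8 m/s.

v ≈ 24.8 m/s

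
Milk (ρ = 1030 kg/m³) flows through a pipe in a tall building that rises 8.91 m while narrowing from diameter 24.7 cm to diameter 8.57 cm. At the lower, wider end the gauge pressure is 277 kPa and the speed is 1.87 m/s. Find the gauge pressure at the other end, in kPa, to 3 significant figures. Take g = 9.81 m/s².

P₂ = 64.5 kPa

By continuity, v₂ = v₁·A₁/A₂ = 1.87·(479/57.7) = 15.5 m/s.
Applying Bernoulli between the two ends and solving for P₂: P₂ = P₁ + ½ρ(v₁² − v₂²) − ρgΔh.
P₂ = 277000 + ½·1030·(1.87² − 15.5²) − 1030·9.81·(+8.91) = 277000 + (-122000) − (90000) = 64500 Pa.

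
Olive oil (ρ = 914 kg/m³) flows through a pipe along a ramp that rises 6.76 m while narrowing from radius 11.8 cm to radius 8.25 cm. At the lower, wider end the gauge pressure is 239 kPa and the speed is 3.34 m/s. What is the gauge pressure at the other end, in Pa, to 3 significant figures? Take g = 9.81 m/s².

By continuity, v₂ = v₁·A₁/A₂ = 3.34·(437/214) = 6.83 m/s.
Bernoulli: P₁ + ½ρv₁² + ρg h₁ = P₂ + ½ρv₂² + ρg h₂, so P₂ = P₁ + ½ρ(v₁² − v₂²) − ρg(h₂ − h₁).
P₂ = 239000 + ½·914·(3.34² − 6.83²) − 914·9.81·(+6.76) = 239000 + (-16200) − (60600) = 162000 Pa.

P₂ ≈ 162000 Pa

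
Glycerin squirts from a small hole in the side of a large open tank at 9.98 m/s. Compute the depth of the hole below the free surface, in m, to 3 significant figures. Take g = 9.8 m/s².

Inverting v = √(2gh) gives h = v² / 2g.
h = 9.98²/(2·9.8) = 99.6/19.60 = 5.08 m.

5.08 m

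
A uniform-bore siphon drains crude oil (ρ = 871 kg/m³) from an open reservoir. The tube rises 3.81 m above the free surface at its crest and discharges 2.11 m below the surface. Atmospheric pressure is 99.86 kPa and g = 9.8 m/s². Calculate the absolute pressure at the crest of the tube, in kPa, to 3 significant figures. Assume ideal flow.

P_top ≈ 49.3 kPa

Bernoulli surface→outlet gives ½v² = g·h_out, so v = √(2·9.8·2.11) = 6.43 m/s.
With constant cross-section the crest speed equals v; applying Bernoulli from the surface up to the crest, P_top = P_atm − ½ρv² − ρg·h_top.
P_top = 99860 − ½·871·6.43² − 871·9.8·3.81 = 49300 Pa.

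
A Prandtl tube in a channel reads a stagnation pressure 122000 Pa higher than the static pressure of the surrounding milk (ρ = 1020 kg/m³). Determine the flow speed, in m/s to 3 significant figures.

The dynamic pressure equals the rise in static pressure at the stagnation point: ΔP = ½ρv².
v = √(2ΔP/ρ) = √(2·122000/1020) = 15.5 m/s.

15.5 m/s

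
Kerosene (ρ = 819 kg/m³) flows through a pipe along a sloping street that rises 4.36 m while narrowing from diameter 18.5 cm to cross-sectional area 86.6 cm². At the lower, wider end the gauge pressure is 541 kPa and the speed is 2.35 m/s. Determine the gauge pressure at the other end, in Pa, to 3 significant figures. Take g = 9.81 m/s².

P₂ ≈ 486000 Pa

Mass conservation (A₁v₁ = A₂v₂) gives v₂ = 2.35 × 269/86.6 = 7.29 m/s.
Energy conservation along the streamline gives P₂ = P₁ − ½ρ(v₂² − v₁²) − ρg(h₂ − h₁).
P₂ = 541000 + ½·819·(2.35² − 7.29²) − 819·9.81·(+4.36) = 541000 + (-19500) − (35000) = 486000 Pa.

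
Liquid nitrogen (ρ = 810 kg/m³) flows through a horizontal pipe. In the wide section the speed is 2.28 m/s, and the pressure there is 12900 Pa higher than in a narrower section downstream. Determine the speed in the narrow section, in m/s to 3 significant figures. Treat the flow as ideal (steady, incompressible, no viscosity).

6.09 m/s

Along the level pipe P + ½ρv² is conserved, hence v₂² = v₁² + 2(P₁ − P₂)/ρ.
v₂ = √(2.28² + 2·12900/810) = √(5.20 + 31.9) = 6.09 m/s.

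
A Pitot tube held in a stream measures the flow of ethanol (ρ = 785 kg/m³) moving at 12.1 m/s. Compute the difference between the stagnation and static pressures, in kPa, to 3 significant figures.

At the stagnation point the flow is brought to rest, so Bernoulli gives P_stag − P_static = ½ρv².
ΔP = ½·785·12.1² = 57500 Pa.

ΔP ≈ 57.5 kPa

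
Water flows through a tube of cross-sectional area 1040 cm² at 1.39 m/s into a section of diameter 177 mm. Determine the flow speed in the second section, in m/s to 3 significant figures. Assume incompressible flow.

Continuity gives A₁v₁ = A₂v₂, so v₂ = (1040 cm²)/(246 cm²) × 1.39 m/s = 5.88 m/s.

5.88 m/s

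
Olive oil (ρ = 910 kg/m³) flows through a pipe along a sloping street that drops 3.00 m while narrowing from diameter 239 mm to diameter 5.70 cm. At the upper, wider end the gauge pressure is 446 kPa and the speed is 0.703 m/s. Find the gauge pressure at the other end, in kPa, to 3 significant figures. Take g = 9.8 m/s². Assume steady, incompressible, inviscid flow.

403 kPa

Continuity gives A₁v₁ = A₂v₂, so v₂ = (449 cm²)/(25.5 cm²) × 0.703 m/s = 12.4 m/s.
Energy conservation along the streamline gives P₂ = P₁ − ½ρ(v₂² − v₁²) − ρg(h₂ − h₁).
P₂ = 446000 + ½·910·(0.703² − 12.4²) − 910·9.8·(−3.00) = 446000 + (-69300) − (-26800) = 403000 Pa.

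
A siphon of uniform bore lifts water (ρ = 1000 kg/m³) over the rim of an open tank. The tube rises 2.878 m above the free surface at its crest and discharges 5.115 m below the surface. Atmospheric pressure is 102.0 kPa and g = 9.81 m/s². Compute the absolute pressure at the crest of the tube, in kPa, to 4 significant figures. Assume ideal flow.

P_top = 23.59 kPa

The outlet speed comes from Torricelli: v = √(2g·5.115) = 10.02 m/s.
With constant cross-section the crest speed equals v; applying Bernoulli from the surface up to the crest, P_top = P_atm − ½ρv² − ρg·h_top.
P_top = 102000 − ½·1000·10.02² − 1000·9.81·2.878 = 23590 Pa.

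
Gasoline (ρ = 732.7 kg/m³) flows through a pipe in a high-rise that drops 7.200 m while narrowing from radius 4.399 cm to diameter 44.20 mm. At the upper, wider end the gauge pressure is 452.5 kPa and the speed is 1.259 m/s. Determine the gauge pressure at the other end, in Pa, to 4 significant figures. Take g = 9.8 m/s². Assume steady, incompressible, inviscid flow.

P₂ = 495700 Pa

Mass conservation (A₁v₁ = A₂v₂) gives v₂ = 1.259 × 60.79/15.34 = 4.988 m/s.
Applying Bernoulli between the two ends and solving for P₂: P₂ = P₁ + ½ρ(v₁² − v₂²) − ρgΔh.
P₂ = 452500 + ½·732.7·(1.259² − 4.988²) − 732.7·9.8·(−7.200) = 452500 + (-8535) − (-51700) = 495700 Pa.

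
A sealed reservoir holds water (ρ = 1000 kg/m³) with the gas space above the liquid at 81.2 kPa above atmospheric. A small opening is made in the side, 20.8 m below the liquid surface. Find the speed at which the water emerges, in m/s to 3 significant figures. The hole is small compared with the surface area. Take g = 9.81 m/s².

Take point 1 at the surface (v₁ ≈ 0) and point 2 at the hole (at atmospheric pressure). Bernoulli: P₁ + ρg h = P_atm + ½ρv₂².
With P₁ − P_atm = 81200 Pa, v₂ = √(2gh + 2ΔP/ρ) = √(2·9.81·20.8 + 2·81200/1000) = 23.9 m/s.

v ≈ 23.9 m/s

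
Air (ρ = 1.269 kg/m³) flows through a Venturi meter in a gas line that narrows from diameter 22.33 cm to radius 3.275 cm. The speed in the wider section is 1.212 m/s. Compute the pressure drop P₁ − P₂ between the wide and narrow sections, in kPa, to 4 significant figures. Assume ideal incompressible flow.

ΔP = 0.1250 kPa

The volume flow rate is constant, so v₂ = (A₁/A₂)v₁ = (391.6/33.70)·1.212 = 14.09 m/s.
With no height change, Bernoulli's equation is P₁ + ½ρv₁² = P₂ + ½ρv₂².
P₁ − P₂ = ½·1.269·(14.09² − 1.212²) = ½·1.269·197.0 = 125.0 Pa.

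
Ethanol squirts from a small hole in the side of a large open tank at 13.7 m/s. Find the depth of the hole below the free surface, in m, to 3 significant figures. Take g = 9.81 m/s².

9.57 m

Inverting v = √(2gh) gives h = v² / 2g.
h = 13.7²/(2·9.81) = 188/19.62 = 9.57 m.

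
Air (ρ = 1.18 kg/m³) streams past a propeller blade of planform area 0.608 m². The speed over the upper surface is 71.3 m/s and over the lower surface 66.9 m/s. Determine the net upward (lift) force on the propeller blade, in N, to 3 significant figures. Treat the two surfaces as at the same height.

With equal heights on the two surfaces, Bernoulli gives P_lower − P_upper = ½ρ(v_upper² − v_lower²).
ΔP = ½·1.18·(71.3² − 66.9²) = 359 Pa.
Lift = ΔP · A = 359 × 0.608 = 218 N.

F ≈ 218 N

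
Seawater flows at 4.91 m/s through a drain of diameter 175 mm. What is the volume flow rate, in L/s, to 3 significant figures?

118 L/s

Q = A·v = 0.0241 m² × 4.91 m/s = 0.118 m³/s.
Converting: 0.118 m³/s × 1000 = 118 L/s.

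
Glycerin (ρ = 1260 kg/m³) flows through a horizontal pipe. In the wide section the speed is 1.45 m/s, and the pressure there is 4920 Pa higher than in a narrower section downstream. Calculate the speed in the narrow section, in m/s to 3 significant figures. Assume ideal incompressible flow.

v₂ = 3.15 m/s

Along the level pipe P + ½ρv² is conserved, hence v₂² = v₁² + 2(P₁ − P₂)/ρ.
v₂ = √(1.45² + 2·4920/1260) = √(2.10 + 7.81) = 3.15 m/s.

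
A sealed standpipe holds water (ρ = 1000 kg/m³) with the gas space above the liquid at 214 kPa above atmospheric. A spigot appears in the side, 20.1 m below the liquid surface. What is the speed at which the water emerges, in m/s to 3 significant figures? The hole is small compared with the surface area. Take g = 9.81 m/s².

v ≈ 28.7 m/s

Take point 1 at the surface (v₁ ≈ 0) and point 2 at the hole (at atmospheric pressure). Bernoulli: P₁ + ρg h = P_atm + ½ρv₂².
With P₁ − P_atm = 214000 Pa, v₂ = √(2gh + 2ΔP/ρ) = √(2·9.81·20.1 + 2·214000/1000) = 28.7 m/s.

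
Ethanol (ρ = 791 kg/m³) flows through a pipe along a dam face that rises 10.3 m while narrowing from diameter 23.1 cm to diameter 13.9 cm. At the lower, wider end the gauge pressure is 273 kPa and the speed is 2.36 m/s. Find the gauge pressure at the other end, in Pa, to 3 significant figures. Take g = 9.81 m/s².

Continuity gives A₁v₁ = A₂v₂, so v₂ = (419 cm²)/(152 cm²) × 2.36 m/s = 6.52 m/s.
Energy conservation along the streamline gives P₂ = P₁ − ½ρ(v₂² − v₁²) − ρg(h₂ − h₁).
P₂ = 273000 + ½·791·(2.36² − 6.52²) − 791·9.81·(+10.3) = 273000 + (-14600) − (79900) = 178000 Pa.

P₂ = 178000 Pa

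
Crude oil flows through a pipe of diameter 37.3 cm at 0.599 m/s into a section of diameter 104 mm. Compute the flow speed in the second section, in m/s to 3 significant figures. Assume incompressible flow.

v₂ ≈ 7.71 m/s

By continuity, v₂ = v₁·A₁/A₂ = 0.599·(1090/84.9) = 7.71 m/s.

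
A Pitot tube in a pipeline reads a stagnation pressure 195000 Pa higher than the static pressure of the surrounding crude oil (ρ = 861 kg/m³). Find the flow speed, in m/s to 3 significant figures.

v ≈ 21.3 m/s

Bernoulli between the free stream and the stagnation point: ½ρv² = P_stag − P_static.
v = √(2ΔP/ρ) = √(2·195000/861) = 21.3 m/s.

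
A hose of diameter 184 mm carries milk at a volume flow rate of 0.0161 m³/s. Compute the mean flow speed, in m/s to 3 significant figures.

Q = 0.0161 m³/s = 0.0161 m³/s.
v = Q/A = 0.0161 / 0.0266 = 0.605 m/s.

v = 0.605 m/s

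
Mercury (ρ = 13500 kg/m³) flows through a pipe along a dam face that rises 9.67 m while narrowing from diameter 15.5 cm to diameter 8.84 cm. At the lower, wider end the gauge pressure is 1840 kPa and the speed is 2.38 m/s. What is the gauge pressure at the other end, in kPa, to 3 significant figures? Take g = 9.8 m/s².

P₂ = 238 kPa

By continuity, v₂ = v₁·A₁/A₂ = 2.38·(189/61.4) = 7.32 m/s.
Applying Bernoulli between the two ends and solving for P₂: P₂ = P₁ + ½ρ(v₁² − v₂²) − ρgΔh.
P₂ = 1840000 + ½·13500·(2.38² − 7.32²) − 13500·9.8·(+9.67) = 1840000 + (-323000) − (1280000) = 238000 Pa.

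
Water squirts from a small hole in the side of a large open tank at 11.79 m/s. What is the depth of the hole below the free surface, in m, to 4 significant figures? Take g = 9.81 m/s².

7.085 m

Inverting v = √(2gh) gives h = v² / 2g.
h = 11.79²/(2·9.81) = 139.0/19.62 = 7.085 m.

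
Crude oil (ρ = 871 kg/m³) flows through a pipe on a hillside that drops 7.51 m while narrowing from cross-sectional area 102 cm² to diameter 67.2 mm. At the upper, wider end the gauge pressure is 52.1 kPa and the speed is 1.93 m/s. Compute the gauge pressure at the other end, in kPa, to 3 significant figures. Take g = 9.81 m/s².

P₂ ≈ 104 kPa

By continuity, v₂ = v₁·A₁/A₂ = 1.93·(102/35.5) = 5.55 m/s.
Applying Bernoulli between the two ends and solving for P₂: P₂ = P₁ + ½ρ(v₁² − v₂²) − ρgΔh.
P₂ = 52100 + ½·871·(1.93² − 5.55²) − 871·9.81·(−7.51) = 52100 + (-11800) − (-64200) = 104000 Pa.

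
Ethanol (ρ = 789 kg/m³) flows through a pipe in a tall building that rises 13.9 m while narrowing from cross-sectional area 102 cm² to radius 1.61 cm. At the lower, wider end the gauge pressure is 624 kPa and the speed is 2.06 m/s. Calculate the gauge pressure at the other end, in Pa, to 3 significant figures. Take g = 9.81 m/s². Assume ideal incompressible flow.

The volume flow rate is constant, so v₂ = (A₁/A₂)v₁ = (102/8.14)·2.06 = 25.8 m/s.
Energy conservation along the streamline gives P₂ = P₁ − ½ρ(v₂² − v₁²) − ρg(h₂ − h₁).
P₂ = 624000 + ½·789·(2.06² − 25.8²) − 789·9.81·(+13.9) = 624000 + (-261000) − (108000) = 255000 Pa.

P₂ ≈ 255000 Pa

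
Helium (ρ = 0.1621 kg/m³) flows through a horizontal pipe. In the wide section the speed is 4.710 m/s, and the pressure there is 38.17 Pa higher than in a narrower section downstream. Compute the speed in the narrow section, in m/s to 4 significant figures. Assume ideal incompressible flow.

With h₁ = h₂, rearranging Bernoulli gives v₂ = √(v₁² + 2ΔP/ρ).
v₂ = √(4.710² + 2·38.17/0.1621) = √(22.18 + 470.9) = 22.21 m/s.

22.21 m/s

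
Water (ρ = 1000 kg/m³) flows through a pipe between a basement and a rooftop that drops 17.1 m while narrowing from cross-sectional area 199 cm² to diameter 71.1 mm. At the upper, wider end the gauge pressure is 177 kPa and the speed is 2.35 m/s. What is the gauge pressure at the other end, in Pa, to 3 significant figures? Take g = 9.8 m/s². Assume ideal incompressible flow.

P₂ ≈ 278000 Pa

Continuity gives A₁v₁ = A₂v₂, so v₂ = (199 cm²)/(39.7 cm²) × 2.35 m/s = 11.8 m/s.
Bernoulli: P₁ + ½ρv₁² + ρg h₁ = P₂ + ½ρv₂² + ρg h₂, so P₂ = P₁ + ½ρ(v₁² − v₂²) − ρg(h₂ − h₁).
P₂ = 177000 + ½·1000·(2.35² − 11.8²) − 1000·9.8·(−17.1) = 177000 + (-66600) − (-168000) = 278000 Pa.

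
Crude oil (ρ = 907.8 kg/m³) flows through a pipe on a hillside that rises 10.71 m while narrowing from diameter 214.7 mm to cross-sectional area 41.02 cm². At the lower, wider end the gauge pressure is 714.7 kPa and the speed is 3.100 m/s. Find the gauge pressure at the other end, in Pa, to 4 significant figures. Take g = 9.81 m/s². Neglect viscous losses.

P₂ = 283900 Pa

Continuity gives A₁v₁ = A₂v₂, so v₂ = (362.0 cm²)/(41.02 cm²) × 3.100 m/s = 27.36 m/s.
Bernoulli: P₁ + ½ρv₁² + ρg h₁ = P₂ + ½ρv₂² + ρg h₂, so P₂ = P₁ + ½ρ(v₁² − v₂²) − ρg(h₂ − h₁).
P₂ = 714700 + ½·907.8·(3.100² − 27.36²) − 907.8·9.81·(+10.71) = 714700 + (-335400) − (95380) = 283900 Pa.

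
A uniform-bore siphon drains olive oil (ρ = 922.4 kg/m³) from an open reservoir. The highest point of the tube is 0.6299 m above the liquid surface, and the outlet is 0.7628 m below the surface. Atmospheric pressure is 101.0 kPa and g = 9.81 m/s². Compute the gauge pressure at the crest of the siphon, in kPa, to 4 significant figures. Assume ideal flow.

P_gauge = -12.60 kPa

The outlet speed comes from Torricelli: v = √(2g·0.7628) = 3.869 m/s.
The bore is uniform, so the speed at the crest is the same v. Bernoulli surface→crest: P_atm = P_top + ½ρv² + ρg·h_top.
P_top = 101000 − ½·922.4·3.869² − 922.4·9.81·0.6299 = 88400 Pa. So P_gauge = P_top − P_atm = -12600 Pa.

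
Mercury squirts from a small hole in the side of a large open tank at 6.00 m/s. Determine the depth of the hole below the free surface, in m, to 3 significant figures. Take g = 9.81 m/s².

h = 1.83 m

For a small hole in a large open tank, ½v² = gh, giving h = v²/(2g).
h = 6.00²/(2·9.81) = 36.0/19.62 = 1.83 m.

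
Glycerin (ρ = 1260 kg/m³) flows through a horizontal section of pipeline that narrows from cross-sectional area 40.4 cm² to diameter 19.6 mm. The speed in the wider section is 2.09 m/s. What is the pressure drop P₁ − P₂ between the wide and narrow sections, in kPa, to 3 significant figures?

491 kPa

Continuity gives A₁v₁ = A₂v₂, so v₂ = (40.4 cm²)/(3.02 cm²) × 2.09 m/s = 28.0 m/s.
With no height change, Bernoulli's equation is P₁ + ½ρv₁² = P₂ + ½ρv₂².
P₁ − P₂ = ½·1260·(28.0² − 2.09²) = ½·1260·779 = 491000 Pa.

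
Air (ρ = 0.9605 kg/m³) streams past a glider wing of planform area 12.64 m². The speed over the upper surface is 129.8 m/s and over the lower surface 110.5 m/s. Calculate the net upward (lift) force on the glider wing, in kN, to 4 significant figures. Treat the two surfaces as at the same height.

With equal heights on the two surfaces, Bernoulli gives P_lower − P_upper = ½ρ(v_upper² − v_lower²).
ΔP = ½·0.9605·(129.8² − 110.5²) = 2227 Pa.
Lift = ΔP · A = 2227 × 12.64 = 28150 N.

28.15 kN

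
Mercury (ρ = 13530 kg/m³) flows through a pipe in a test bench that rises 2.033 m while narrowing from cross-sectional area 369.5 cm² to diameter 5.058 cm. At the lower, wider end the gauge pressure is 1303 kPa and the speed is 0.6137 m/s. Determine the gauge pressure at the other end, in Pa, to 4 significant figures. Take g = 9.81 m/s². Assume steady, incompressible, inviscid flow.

174100 Pa

Continuity gives A₁v₁ = A₂v₂, so v₂ = (369.5 cm²)/(20.09 cm²) × 0.6137 m/s = 11.29 m/s.
Bernoulli: P₁ + ½ρv₁² + ρg h₁ = P₂ + ½ρv₂² + ρg h₂, so P₂ = P₁ + ½ρ(v₁² − v₂²) − ρg(h₂ − h₁).
P₂ = 1303000 + ½·13530·(0.6137² − 11.29²) − 13530·9.81·(+2.033) = 1303000 + (-859100) − (269800) = 174100 Pa.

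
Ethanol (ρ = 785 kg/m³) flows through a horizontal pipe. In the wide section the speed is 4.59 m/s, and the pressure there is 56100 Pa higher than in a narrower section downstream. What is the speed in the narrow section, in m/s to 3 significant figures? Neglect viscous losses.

With h₁ = h₂, rearranging Bernoulli gives v₂ = √(v₁² + 2ΔP/ρ).
v₂ = √(4.59² + 2·56100/785) = √(21.1 + 143) = 12.8 m/s.

v₂ = 12.8 m/s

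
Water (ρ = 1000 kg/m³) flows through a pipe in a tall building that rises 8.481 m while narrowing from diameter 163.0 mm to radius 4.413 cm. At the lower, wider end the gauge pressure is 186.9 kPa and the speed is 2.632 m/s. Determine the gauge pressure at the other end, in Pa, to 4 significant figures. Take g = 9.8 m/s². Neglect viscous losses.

66960 Pa

The volume flow rate is constant, so v₂ = (A₁/A₂)v₁ = (208.7/61.18)·2.632 = 8.977 m/s.
Bernoulli: P₁ + ½ρv₁² + ρg h₁ = P₂ + ½ρv₂² + ρg h₂, so P₂ = P₁ + ½ρ(v₁² − v₂²) − ρg(h₂ − h₁).
P₂ = 186900 + ½·1000·(2.632² − 8.977²) − 1000·9.8·(+8.481) = 186900 + (-36830) − (83110) = 66960 Pa.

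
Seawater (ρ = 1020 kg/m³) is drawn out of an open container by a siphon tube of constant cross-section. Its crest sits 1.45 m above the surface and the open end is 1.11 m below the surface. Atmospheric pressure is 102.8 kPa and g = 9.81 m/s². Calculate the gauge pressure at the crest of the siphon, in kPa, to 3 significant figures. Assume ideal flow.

-25.6 kPa

From the surface to the outlet (both open to atmosphere, surface at rest): v = √(2g·h_out) = √(2·9.81·1.11) = 4.67 m/s.
The bore is uniform, so the speed at the crest is the same v. Bernoulli surface→crest: P_atm = P_top + ½ρv² + ρg·h_top.
P_top = 102800 − ½·1020·4.67² − 1020·9.81·1.45 = 77200 Pa. So P_gauge = P_top − P_atm = -25600 Pa.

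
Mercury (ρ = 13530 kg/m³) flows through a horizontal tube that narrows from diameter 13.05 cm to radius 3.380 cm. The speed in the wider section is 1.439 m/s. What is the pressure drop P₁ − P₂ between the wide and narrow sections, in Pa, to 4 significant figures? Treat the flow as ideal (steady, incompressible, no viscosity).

ΔP ≈ 180500 Pa

Mass conservation (A₁v₁ = A₂v₂) gives v₂ = 1.439 × 133.8/35.89 = 5.363 m/s.
Along the horizontal streamline, P + ½ρv² is constant.
P₁ − P₂ = ½·13530·(5.363² − 1.439²) = ½·13530·26.69 = 180500 Pa.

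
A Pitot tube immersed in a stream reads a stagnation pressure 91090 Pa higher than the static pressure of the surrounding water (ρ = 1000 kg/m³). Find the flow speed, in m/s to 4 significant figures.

v ≈ 13.50 m/s

At the stagnation point the flow is brought to rest, so Bernoulli gives P_stag − P_static = ½ρv².
v = √(2ΔP/ρ) = √(2·91090/1000) = 13.50 m/s.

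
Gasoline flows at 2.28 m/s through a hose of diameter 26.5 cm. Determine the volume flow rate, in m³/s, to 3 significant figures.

Q = A·v = 0.0552 m² × 2.28 m/s = 0.126 m³/s.

Q = 0.126 m³/s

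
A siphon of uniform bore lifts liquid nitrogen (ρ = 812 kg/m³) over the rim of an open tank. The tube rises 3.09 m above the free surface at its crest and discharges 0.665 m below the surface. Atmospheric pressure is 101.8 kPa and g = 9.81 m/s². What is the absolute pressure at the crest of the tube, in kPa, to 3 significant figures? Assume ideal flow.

The outlet speed comes from Torricelli: v = √(2g·0.665) = 3.61 m/s.
With constant cross-section the crest speed equals v; applying Bernoulli from the surface up to the crest, P_top = P_atm − ½ρv² − ρg·h_top.
P_top = 101800 − ½·812·3.61² − 812·9.81·3.09 = 71900 Pa.

P_top ≈ 71.9 kPa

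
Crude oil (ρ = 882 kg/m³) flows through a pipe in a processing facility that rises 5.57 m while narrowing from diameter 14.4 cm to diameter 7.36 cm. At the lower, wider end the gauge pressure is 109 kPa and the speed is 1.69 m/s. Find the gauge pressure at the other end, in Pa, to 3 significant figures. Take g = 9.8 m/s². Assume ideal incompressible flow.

The volume flow rate is constant, so v₂ = (A₁/A₂)v₁ = (163/42.5)·1.69 = 6.47 m/s.
Bernoulli: P₁ + ½ρv₁² + ρg h₁ = P₂ + ½ρv₂² + ρg h₂, so P₂ = P₁ + ½ρ(v₁² − v₂²) − ρg(h₂ − h₁).
P₂ = 109000 + ½·882·(1.69² − 6.47²) − 882·9.8·(+5.57) = 109000 + (-17200) − (48100) = 43700 Pa.

P₂ = 43700 Pa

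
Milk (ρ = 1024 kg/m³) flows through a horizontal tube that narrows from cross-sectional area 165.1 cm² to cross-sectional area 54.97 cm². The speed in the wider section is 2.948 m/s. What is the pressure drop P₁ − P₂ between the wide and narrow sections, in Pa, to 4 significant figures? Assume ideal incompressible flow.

35690 Pa

Continuity gives A₁v₁ = A₂v₂, so v₂ = (165.1 cm²)/(54.97 cm²) × 2.948 m/s = 8.854 m/s.
Bernoulli (h₁ = h₂): P₁ − P₂ = ½ρ(v₂² − v₁²).
P₁ − P₂ = ½·1024·(8.854² − 2.948²) = ½·1024·69.71 = 35690 Pa.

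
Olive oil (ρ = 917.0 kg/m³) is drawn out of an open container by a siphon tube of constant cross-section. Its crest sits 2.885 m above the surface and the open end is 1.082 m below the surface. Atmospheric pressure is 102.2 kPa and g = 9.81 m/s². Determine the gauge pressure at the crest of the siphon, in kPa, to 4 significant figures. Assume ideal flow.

P_gauge = -35.69 kPa

From the surface to the outlet (both open to atmosphere, surface at rest): v = √(2g·h_out) = √(2·9.81·1.082) = 4.607 m/s.
The bore is uniform, so the speed at the crest is the same v. Bernoulli surface→crest: P_atm = P_top + ½ρv² + ρg·h_top.
P_top = 102200 − ½·917.0·4.607² − 917.0·9.81·2.885 = 66510 Pa. So P_gauge = P_top − P_atm = -35690 Pa.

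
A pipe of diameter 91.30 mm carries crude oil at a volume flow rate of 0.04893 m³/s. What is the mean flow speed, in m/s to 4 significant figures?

7.474 m/s

Q = 0.04893 m³/s = 0.04893 m³/s.
v = Q/A = 0.04893 / 0.006547 = 7.474 m/s.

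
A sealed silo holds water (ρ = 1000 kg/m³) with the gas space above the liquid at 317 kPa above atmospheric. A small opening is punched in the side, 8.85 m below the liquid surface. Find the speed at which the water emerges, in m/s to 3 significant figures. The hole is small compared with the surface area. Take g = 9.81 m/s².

28.4 m/s

Take point 1 at the surface (v₁ ≈ 0) and point 2 at the hole (at atmospheric pressure). Bernoulli: P₁ + ρg h = P_atm + ½ρv₂².
With P₁ − P_atm = 317000 Pa, v₂ = √(2gh + 2ΔP/ρ) = √(2·9.81·8.85 + 2·317000/1000) = 28.4 m/s.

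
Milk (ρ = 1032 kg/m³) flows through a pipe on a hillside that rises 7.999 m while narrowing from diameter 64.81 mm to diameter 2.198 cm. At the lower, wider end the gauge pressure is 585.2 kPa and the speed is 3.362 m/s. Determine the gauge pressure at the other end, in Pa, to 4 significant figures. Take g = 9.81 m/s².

P₂ ≈ 69190 Pa

By continuity, v₂ = v₁·A₁/A₂ = 3.362·(32.99/3.794) = 29.23 m/s.
Energy conservation along the streamline gives P₂ = P₁ − ½ρ(v₂² − v₁²) − ρg(h₂ − h₁).
P₂ = 585200 + ½·1032·(3.362² − 29.23²) − 1032·9.81·(+7.999) = 585200 + (-435000) − (80980) = 69190 Pa.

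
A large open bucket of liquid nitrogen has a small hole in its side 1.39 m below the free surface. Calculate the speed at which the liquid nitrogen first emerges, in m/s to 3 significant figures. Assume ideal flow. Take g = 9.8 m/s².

The surface is effectively still and both ends are open, so ½v² = gh and v = √(2·9.8·1.39) = 5.22 m/s.

v = 5.22 m/s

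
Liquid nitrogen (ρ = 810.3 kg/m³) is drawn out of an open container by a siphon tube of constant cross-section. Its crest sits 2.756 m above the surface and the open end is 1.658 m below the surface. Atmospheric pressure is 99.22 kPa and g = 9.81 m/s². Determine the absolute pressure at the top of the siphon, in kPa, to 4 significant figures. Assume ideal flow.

The outlet speed comes from Torricelli: v = √(2g·1.658) = 5.704 m/s.
With constant cross-section the crest speed equals v; applying Bernoulli from the surface up to the crest, P_top = P_atm − ½ρv² − ρg·h_top.
P_top = 99220 − ½·810.3·5.704² − 810.3·9.81·2.756 = 64130 Pa.

P_top ≈ 64.13 kPa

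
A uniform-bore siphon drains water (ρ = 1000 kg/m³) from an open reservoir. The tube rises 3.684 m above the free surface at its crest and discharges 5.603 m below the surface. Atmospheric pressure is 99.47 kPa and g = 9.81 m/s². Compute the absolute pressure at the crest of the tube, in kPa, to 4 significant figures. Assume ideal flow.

8.365 kPa

From the surface to the outlet (both open to atmosphere, surface at rest): v = √(2g·h_out) = √(2·9.81·5.603) = 10.48 m/s.
Continuity keeps v the same throughout the tube; from surface to crest, P_atm + 0 = P_top + ½ρv² + ρg·h_top.
P_top = 99470 − ½·1000·10.48² − 1000·9.81·3.684 = 8365 Pa.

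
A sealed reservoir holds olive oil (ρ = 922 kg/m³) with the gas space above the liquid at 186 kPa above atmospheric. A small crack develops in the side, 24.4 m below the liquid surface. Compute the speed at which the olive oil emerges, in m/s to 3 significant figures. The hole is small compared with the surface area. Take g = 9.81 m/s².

Take point 1 at the surface (v₁ ≈ 0) and point 2 at the hole (at atmospheric pressure). Bernoulli: P₁ + ρg h = P_atm + ½ρv₂².
With P₁ − P_atm = 186000 Pa, v₂ = √(2gh + 2ΔP/ρ) = √(2·9.81·24.4 + 2·186000/922) = 29.7 m/s.

29.7 m/s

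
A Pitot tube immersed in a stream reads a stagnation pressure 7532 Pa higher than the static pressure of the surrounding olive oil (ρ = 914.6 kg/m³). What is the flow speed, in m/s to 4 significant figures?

The dynamic pressure equals the rise in static pressure at the stagnation point: ΔP = ½ρv².
v = √(2ΔP/ρ) = √(2·7532/914.6) = 4.058 m/s.

v ≈ 4.058 m/s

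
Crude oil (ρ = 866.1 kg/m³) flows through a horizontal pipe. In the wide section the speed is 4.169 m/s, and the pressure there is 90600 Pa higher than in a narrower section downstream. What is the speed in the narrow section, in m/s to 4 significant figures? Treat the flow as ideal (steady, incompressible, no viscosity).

v₂ = 15.05 m/s

Horizontal Bernoulli: P₁ + ½ρv₁² = P₂ + ½ρv₂², so v₂² = v₁² + 2(P₁ − P₂)/ρ.
v₂ = √(4.169² + 2·90600/866.1) = √(17.38 + 209.2) = 15.05 m/s.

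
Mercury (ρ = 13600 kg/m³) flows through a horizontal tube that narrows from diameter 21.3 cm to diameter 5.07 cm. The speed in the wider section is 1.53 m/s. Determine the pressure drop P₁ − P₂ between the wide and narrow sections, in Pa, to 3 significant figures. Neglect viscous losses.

4940000 Pa

Mass conservation (A₁v₁ = A₂v₂) gives v₂ = 1.53 × 356/20.2 = 27.0 m/s.
Bernoulli (h₁ = h₂): P₁ − P₂ = ½ρ(v₂² − v₁²).
P₁ − P₂ = ½·13600·(27.0² − 1.53²) = ½·13600·727 = 4940000 Pa.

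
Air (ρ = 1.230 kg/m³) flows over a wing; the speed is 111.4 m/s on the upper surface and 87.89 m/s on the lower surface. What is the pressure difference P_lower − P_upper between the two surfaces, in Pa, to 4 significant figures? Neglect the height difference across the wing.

With negligible Δh, P + ½ρv² is constant, so P_low − P_up = ½ρ(v_up² − v_low²).
ΔP = ½·1.230·(111.4² − 87.89²) = 2881 Pa.

ΔP ≈ 2881 Pa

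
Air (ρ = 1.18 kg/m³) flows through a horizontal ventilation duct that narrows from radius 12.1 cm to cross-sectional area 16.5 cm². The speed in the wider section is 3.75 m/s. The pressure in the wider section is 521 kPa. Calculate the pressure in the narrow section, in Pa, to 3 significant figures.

P₂ ≈ 515000 Pa

Mass conservation (A₁v₁ = A₂v₂) gives v₂ = 3.75 × 460/16.5 = 105 m/s.
The pipe is horizontal, so Bernoulli reduces to P₁ + ½ρv₁² = P₂ + ½ρv₂².
P₂ = P₁ − ½ρ(v₂² − v₁²) = 521000 − ½·1.18·(105² − 3.75²) = 521000 − 6440 = 515000 Pa.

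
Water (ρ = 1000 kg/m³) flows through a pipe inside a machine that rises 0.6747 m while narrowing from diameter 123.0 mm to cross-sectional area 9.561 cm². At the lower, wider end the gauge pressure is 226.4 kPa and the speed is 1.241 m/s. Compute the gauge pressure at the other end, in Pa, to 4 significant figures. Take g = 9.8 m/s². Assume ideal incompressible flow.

P₂ = 101600 Pa

The volume flow rate is constant, so v₂ = (A₁/A₂)v₁ = (118.8/9.561)·1.241 = 15.42 m/s.
Applying Bernoulli between the two ends and solving for P₂: P₂ = P₁ + ½ρ(v₁² − v₂²) − ρgΔh.
P₂ = 226400 + ½·1000·(1.241² − 15.42²) − 1000·9.8·(+0.6747) = 226400 + (-118200) − (6612) = 101600 Pa.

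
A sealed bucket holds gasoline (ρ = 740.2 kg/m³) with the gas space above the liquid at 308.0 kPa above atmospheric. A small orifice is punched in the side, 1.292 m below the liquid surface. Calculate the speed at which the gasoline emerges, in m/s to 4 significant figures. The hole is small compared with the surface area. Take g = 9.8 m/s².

29.28 m/s

Take point 1 at the surface (v₁ ≈ 0) and point 2 at the hole (at atmospheric pressure). Bernoulli: P₁ + ρg h = P_atm + ½ρv₂².
With P₁ − P_atm = 308000 Pa, v₂ = √(2gh + 2ΔP/ρ) = √(2·9.8·1.292 + 2·308000/740.2) = 29.28 m/s.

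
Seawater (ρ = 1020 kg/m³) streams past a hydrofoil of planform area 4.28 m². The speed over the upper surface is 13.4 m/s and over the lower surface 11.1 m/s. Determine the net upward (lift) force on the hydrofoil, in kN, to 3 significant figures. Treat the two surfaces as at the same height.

123 kN

The faster flow above has the lower pressure; Bernoulli (same height) gives ΔP = ½ρ(v_up² − v_low²).
ΔP = ½·1020·(13.4² − 11.1²) = 28700 Pa.
Lift = ΔP · A = 28700 × 4.28 = 123000 N.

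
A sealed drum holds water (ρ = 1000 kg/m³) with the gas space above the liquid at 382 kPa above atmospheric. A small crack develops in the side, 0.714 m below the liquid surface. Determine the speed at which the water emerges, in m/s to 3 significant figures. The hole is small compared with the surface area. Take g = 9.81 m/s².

v = 27.9 m/s

Take point 1 at the surface (v₁ ≈ 0) and point 2 at the hole (at atmospheric pressure). Bernoulli: P₁ + ρg h = P_atm + ½ρv₂².
With P₁ − P_atm = 382000 Pa, v₂ = √(2gh + 2ΔP/ρ) = √(2·9.81·0.714 + 2·382000/1000) = 27.9 m/s.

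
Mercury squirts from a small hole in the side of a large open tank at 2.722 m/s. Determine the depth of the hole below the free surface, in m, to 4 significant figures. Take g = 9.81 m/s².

h ≈ 0.3776 m

For a small hole in a large open tank, ½v² = gh, giving h = v²/(2g).
h = 2.722²/(2·9.81) = 7.409/19.62 = 0.3776 m.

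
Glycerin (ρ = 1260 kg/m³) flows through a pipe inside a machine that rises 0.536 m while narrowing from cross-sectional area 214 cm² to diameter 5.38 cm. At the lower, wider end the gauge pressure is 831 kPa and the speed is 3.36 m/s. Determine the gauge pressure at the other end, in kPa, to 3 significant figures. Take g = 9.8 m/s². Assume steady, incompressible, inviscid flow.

P₂ ≈ 201 kPa

Mass conservation (A₁v₁ = A₂v₂) gives v₂ = 3.36 × 214/22.7 = 31.6 m/s.
Energy conservation along the streamline gives P₂ = P₁ − ½ρ(v₂² − v₁²) − ρg(h₂ − h₁).
P₂ = 831000 + ½·1260·(3.36² − 31.6²) − 1260·9.8·(+0.536) = 831000 + (-623000) − (6620) = 201000 Pa.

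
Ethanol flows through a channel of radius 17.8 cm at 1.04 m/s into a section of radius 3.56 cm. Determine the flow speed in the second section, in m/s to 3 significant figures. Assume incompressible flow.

Continuity gives A₁v₁ = A₂v₂, so v₂ = (995 cm²)/(39.8 cm²) × 1.04 m/s = 26.0 m/s.

v₂ ≈ 26.0 m/s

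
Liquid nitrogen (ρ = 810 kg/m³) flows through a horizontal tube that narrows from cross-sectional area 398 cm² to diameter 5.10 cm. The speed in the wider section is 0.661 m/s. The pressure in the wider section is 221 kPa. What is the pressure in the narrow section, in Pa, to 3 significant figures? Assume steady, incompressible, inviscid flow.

P₂ ≈ 154000 Pa

Continuity gives A₁v₁ = A₂v₂, so v₂ = (398 cm²)/(20.4 cm²) × 0.661 m/s = 12.9 m/s.
The pipe is horizontal, so Bernoulli reduces to P₁ + ½ρv₁² = P₂ + ½ρv₂².
P₂ = P₁ − ½ρ(v₂² − v₁²) = 221000 − ½·810·(12.9² − 0.661²) = 221000 − 67000 = 154000 Pa.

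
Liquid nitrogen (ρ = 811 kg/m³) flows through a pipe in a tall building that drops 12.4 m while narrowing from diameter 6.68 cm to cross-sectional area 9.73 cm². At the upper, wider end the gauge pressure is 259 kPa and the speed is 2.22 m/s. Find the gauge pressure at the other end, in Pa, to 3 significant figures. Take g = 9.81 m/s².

The volume flow rate is constant, so v₂ = (A₁/A₂)v₁ = (35.0/9.73)·2.22 = 8.00 m/s.
Bernoulli: P₁ + ½ρv₁² + ρg h₁ = P₂ + ½ρv₂² + ρg h₂, so P₂ = P₁ + ½ρ(v₁² − v₂²) − ρg(h₂ − h₁).
P₂ = 259000 + ½·811·(2.22² − 8.00²) − 811·9.81·(−12.4) = 259000 + (-23900) − (-98700) = 334000 Pa.

P₂ ≈ 334000 Pa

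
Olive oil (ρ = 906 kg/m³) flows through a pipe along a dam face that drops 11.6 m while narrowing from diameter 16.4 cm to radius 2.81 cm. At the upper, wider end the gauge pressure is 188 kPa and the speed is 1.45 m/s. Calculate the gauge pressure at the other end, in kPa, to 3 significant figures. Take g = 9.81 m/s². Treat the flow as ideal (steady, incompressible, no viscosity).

P₂ ≈ 223 kPa

Continuity gives A₁v₁ = A₂v₂, so v₂ = (211 cm²)/(24.8 cm²) × 1.45 m/s = 12.3 m/s.
Bernoulli: P₁ + ½ρv₁² + ρg h₁ = P₂ + ½ρv₂² + ρg h₂, so P₂ = P₁ + ½ρ(v₁² − v₂²) − ρg(h₂ − h₁).
P₂ = 188000 + ½·906·(1.45² − 12.3²) − 906·9.81·(−11.6) = 188000 + (-68100) − (-103000) = 223000 Pa.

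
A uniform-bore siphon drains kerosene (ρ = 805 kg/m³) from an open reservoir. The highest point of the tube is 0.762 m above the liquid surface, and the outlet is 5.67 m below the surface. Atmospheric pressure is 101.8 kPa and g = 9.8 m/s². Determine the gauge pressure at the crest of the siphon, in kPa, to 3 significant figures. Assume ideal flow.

P_gauge ≈ -50.7 kPa

From the surface to the outlet (both open to atmosphere, surface at rest): v = √(2g·h_out) = √(2·9.8·5.67) = 10.5 m/s.
With constant cross-section the crest speed equals v; applying Bernoulli from the surface up to the crest, P_top = P_atm − ½ρv² − ρg·h_top.
P_top = 101800 − ½·805·10.5² − 805·9.8·0.762 = 51100 Pa. So P_gauge = P_top − P_atm = -50700 Pa.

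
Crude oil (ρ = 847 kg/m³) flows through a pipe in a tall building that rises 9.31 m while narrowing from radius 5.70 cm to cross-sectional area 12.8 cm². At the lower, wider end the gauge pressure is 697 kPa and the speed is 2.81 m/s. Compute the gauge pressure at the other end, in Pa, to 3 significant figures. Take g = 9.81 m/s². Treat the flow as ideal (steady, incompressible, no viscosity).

P₂ ≈ 410000 Pa

Continuity gives A₁v₁ = A₂v₂, so v₂ = (102 cm²)/(12.8 cm²) × 2.81 m/s = 22.4 m/s.
Bernoulli: P₁ + ½ρv₁² + ρg h₁ = P₂ + ½ρv₂² + ρg h₂, so P₂ = P₁ + ½ρ(v₁² − v₂²) − ρg(h₂ − h₁).
P₂ = 697000 + ½·847·(2.81² − 22.4²) − 847·9.81·(+9.31) = 697000 + (-209000) − (77400) = 410000 Pa.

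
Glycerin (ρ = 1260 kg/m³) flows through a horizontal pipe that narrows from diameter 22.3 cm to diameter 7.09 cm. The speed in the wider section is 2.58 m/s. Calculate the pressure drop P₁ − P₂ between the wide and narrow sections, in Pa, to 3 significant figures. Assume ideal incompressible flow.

Continuity gives A₁v₁ = A₂v₂, so v₂ = (391 cm²)/(39.5 cm²) × 2.58 m/s = 25.5 m/s.
Bernoulli (h₁ = h₂): P₁ − P₂ = ½ρ(v₂² − v₁²).
P₁ − P₂ = ½·1260·(25.5² − 2.58²) = ½·1260·645 = 406000 Pa.

406000 Pa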